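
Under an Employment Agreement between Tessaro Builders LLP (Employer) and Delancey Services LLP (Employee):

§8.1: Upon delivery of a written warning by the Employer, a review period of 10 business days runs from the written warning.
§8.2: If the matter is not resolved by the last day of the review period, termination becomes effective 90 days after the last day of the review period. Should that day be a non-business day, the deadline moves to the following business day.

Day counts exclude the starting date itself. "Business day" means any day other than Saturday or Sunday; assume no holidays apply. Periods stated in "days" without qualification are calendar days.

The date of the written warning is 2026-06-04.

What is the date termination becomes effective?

From Thursday, 2026-06-04, 10 business days (Jun 5, Jun 8, Jun 9, Jun 10, Jun 11, Jun 12, Jun 15, Jun 16, Jun 17, Jun 18, skipping weekends) brings us to Thursday, 2026-06-18, which is the last day of the review period.
The date termination becomes effective: 90 calendar days after 2026-06-18 is 2026-09-16. 2026-09-16 is a Wednesday, so no roll-forward applies.

2026-09-16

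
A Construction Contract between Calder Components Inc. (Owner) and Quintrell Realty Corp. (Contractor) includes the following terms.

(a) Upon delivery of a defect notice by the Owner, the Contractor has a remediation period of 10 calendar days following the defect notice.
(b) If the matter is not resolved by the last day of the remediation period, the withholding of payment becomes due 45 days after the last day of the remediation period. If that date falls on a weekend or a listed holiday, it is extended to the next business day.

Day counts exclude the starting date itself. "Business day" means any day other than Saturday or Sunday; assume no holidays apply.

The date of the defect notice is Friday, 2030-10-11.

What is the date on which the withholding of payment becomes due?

Adding 10 calendar days to 2030-10-11 gives 2030-10-21, which is the last day of the remediation period.
The date on which the withholding of payment becomes due: 45 calendar days after 2030-10-21 is 2030-12-05. 2030-12-05 is a Thursday, so no roll-forward applies.

2030-12-05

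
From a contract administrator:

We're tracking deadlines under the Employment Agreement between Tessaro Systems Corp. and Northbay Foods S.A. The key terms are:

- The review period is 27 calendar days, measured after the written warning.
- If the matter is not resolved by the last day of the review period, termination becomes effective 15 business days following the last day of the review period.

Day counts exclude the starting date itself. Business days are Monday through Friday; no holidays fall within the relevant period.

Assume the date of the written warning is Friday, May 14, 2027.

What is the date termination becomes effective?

The last day of the review period: May 14, 2027 + 27 days = June 10, 2027.
The date termination becomes effective: 15 business days after Thursday, June 10, 2027, skipping weekends — Jun 11, Jun 14, Jun 15, Jun 16, …, Jun 29, Jun 30, Jul 1 — lands on Thursday, July 1, 2027.

July 1, 2027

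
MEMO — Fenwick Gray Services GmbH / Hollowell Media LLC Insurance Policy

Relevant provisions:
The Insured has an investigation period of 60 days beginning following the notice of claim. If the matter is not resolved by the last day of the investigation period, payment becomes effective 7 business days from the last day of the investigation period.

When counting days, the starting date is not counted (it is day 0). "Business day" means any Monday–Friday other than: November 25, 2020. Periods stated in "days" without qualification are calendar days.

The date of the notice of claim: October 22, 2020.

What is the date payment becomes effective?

The last day of the investigation period: October 22, 2020 + 60 days = December 21, 2020.
From Monday, December 21, 2020, 7 business days (Dec 22, Dec 23, Dec 24, Dec 25, Dec 28, Dec 29, Dec 30, skipping weekends) brings us to Wednesday, December 30, 2020, which is the date payment becomes effective.

December 30, 2020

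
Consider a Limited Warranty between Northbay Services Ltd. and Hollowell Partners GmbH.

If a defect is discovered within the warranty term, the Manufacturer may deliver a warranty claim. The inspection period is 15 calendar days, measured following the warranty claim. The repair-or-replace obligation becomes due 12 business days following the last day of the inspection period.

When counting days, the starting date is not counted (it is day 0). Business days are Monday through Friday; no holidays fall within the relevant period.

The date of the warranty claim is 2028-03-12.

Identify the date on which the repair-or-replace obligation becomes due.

The last day of the inspection period: 2028-03-12 + 15 days = 2028-03-27.
From Monday, 2028-03-27, 12 business days (Mar 28, Mar 29, Mar 30, Mar 31, …, Apr 10, Apr 11, Apr 12, skipping weekends) brings us to Wednesday, 2028-04-12, which is the date on which the repair-or-replace obligation becomes due.

2028-04-12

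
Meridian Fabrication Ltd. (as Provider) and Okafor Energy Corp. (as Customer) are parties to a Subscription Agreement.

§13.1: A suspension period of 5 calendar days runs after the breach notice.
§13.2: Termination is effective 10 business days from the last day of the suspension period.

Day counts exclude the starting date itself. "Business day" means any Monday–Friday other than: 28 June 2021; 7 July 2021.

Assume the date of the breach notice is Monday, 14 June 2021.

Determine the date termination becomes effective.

Adding 5 calendar days to 14 June 2021 gives 19 June 2021, which is the last day of the suspension period.
The date termination becomes effective: 10 business days after Saturday, 19 June 2021, skipping weekends and the listed holiday on Jun 28 — Jun 21, Jun 22, Jun 23, Jun 24, Jun 25, Jun 29, Jun 30, Jul 1, Jul 2, Jul 5 — lands on Monday, 5 July 2021.

5 July 2021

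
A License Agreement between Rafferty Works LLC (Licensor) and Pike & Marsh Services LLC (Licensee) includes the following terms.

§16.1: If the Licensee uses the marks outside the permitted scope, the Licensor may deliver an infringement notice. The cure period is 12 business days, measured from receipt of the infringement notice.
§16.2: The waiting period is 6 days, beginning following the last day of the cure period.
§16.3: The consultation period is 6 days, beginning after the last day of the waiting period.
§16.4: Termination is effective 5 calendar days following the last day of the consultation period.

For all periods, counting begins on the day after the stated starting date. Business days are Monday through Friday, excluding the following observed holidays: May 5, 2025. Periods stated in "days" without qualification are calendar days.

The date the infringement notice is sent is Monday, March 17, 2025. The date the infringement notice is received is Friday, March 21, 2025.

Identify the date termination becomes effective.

April 25, 2025

From Friday, March 21, 2025, 12 business days (Mar 24, Mar 25, Mar 26, Mar 27, …, Apr 4, Apr 7, Apr 8, skipping weekends) brings us to Tuesday, April 8, 2025, which is the last day of the cure period.
Adding 6 calendar days to April 8, 2025 gives April 14, 2025, which is the last day of the waiting period.
Adding 6 calendar days to April 14, 2025 gives April 20, 2025, which is the last day of the consultation period.
The date termination becomes effective: April 20, 2025 + 5 days = April 25, 2025.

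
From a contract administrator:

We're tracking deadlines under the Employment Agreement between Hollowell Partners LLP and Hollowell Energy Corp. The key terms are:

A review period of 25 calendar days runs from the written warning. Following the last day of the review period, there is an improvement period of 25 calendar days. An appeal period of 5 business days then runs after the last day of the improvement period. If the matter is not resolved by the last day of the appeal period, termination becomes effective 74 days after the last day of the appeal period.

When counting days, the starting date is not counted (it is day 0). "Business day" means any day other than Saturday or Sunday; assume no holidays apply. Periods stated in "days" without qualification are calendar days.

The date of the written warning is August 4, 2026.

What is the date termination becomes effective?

December 13, 2026

Adding 25 calendar days to August 4, 2026 gives August 29, 2026, which is the last day of the review period.
Adding 25 calendar days to August 29, 2026 gives September 23, 2026, which is the last day of the improvement period.
From Wednesday, September 23, 2026, 5 business days (Sep 24, Sep 25, Sep 28, Sep 29, Sep 30, skipping weekends) brings us to Wednesday, September 30, 2026, which is the last day of the appeal period.
Adding 74 calendar days to September 30, 2026 gives December 13, 2026, which is the date termination becomes effective.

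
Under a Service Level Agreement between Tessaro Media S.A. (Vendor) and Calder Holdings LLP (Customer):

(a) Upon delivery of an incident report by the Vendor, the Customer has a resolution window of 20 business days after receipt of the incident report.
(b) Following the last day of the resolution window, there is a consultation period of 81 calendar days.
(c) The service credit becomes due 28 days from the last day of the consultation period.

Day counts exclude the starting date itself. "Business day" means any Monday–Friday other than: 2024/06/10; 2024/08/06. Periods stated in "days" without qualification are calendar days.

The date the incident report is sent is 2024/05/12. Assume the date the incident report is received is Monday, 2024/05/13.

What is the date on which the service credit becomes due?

2024/09/28

The last day of the resolution window: 20 business days after Monday, 2024/05/13, skipping weekends and the listed holiday on Jun 10 — May 14, May 15, May 16, May 17, …, Jun 6, Jun 7, Jun 11 — lands on Tuesday, 2024/06/11.
Adding 81 calendar days to 2024/06/11 gives 2024/08/31, which is the last day of the consultation period.
The date on which the service credit becomes due: 28 calendar days after 2024/08/31 is 2024/09/28.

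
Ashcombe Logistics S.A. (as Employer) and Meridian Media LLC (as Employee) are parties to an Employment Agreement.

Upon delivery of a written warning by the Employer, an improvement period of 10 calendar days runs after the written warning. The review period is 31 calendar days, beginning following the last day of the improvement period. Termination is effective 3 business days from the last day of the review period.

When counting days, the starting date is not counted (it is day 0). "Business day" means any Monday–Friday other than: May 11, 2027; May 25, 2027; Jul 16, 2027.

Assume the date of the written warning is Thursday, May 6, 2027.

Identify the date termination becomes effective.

Jun 21, 2027

The last day of the improvement period: 10 calendar days after May 6, 2027 is May 16, 2027.
Adding 31 calendar days to May 16, 2027 gives Jun 16, 2027, which is the last day of the review period.
From Wednesday, Jun 16, 2027, 3 business days (Jun 17, Jun 18, Jun 21, skipping weekends) brings us to Monday, Jun 21, 2027, which is the date termination becomes effective.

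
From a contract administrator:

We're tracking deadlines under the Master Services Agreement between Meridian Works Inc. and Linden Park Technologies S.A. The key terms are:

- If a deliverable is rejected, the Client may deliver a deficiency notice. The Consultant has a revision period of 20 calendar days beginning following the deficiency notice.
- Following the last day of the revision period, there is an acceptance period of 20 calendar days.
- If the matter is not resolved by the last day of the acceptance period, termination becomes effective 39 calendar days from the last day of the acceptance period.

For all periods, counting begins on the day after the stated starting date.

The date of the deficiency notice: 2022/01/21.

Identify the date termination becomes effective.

The last day of the revision period: 2022/01/21 + 20 days = 2022/02/10.
The last day of the acceptance period: 20 calendar days after 2022/02/10 is 2022/03/02.
The date termination becomes effective: 2022/03/02 + 39 days = 2022/04/10.

2022/04/10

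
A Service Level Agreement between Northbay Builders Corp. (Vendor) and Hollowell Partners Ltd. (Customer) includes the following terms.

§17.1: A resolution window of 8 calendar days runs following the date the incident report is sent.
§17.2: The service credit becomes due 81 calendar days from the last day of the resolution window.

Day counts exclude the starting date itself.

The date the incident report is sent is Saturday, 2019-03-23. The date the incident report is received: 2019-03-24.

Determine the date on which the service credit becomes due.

Adding 8 calendar days to 2019-03-23 gives 2019-03-31, which is the last day of the resolution window.
The date on which the service credit becomes due: 2019-03-31 + 81 days = 2019-06-20.

2019-06-20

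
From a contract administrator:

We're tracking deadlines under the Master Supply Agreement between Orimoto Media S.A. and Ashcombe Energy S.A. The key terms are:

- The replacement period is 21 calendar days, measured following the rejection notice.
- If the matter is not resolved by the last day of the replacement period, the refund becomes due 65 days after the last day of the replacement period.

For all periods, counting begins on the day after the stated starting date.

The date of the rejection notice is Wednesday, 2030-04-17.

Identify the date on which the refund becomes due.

Adding 21 calendar days to 2030-04-17 gives 2030-05-08, which is the last day of the replacement period.
The date on which the refund becomes due: 65 calendar days after 2030-05-08 is 2030-07-12.

2030-07-12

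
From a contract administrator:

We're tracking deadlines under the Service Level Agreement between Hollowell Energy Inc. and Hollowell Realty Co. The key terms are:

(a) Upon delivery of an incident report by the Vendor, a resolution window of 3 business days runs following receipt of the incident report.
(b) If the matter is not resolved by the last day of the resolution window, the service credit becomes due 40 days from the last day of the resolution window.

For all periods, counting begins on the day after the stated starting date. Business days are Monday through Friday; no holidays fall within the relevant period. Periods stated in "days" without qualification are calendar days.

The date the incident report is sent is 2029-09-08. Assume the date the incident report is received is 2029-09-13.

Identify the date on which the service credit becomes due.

2029-10-28

The last day of the resolution window: 3 business days after Thursday, 2029-09-13, skipping weekends — Sep 14, Sep 17, Sep 18 — lands on Tuesday, 2029-09-18.
Adding 40 calendar days to 2029-09-18 gives 2029-10-28, which is the date on which the service credit becomes due.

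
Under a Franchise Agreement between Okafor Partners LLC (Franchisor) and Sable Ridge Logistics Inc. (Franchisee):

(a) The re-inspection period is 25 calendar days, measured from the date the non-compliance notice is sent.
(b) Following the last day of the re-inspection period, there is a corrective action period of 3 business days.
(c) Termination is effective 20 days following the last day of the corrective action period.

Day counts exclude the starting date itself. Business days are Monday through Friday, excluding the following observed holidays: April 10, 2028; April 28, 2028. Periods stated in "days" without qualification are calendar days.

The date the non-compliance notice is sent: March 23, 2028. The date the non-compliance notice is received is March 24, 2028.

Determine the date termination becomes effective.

Adding 25 calendar days to March 23, 2028 gives April 17, 2028, which is the last day of the re-inspection period.
The last day of the corrective action period: 3 business days after Monday, April 17, 2028, skipping weekends — Apr 18, Apr 19, Apr 20 — lands on Thursday, April 20, 2028.
The date termination becomes effective: 20 calendar days after April 20, 2028 is May 10, 2028.

May 10, 2028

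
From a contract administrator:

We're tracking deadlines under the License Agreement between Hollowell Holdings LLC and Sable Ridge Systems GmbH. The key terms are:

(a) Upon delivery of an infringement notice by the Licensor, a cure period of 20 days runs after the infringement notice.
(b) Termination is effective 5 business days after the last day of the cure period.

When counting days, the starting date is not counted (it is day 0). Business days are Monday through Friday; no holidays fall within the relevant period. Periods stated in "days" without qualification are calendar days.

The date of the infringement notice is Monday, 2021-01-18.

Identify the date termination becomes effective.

The last day of the cure period: 2021-01-18 + 20 days = 2021-02-07.
The date termination becomes effective: 5 business days after Sunday, 2021-02-07, skipping weekends — Feb 8, Feb 9, Feb 10, Feb 11, Feb 12 — lands on Friday, 2021-02-12.

2021-02-12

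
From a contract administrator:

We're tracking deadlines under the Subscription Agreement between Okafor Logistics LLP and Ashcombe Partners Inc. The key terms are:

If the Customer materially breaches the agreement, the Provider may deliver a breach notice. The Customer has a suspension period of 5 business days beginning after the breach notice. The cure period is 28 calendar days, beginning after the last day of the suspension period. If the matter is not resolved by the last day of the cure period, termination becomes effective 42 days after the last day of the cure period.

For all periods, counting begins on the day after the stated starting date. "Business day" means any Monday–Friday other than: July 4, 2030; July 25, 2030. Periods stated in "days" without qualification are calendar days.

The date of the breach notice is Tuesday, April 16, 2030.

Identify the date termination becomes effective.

The last day of the suspension period: 5 business days after Tuesday, April 16, 2030, skipping weekends — Apr 17, Apr 18, Apr 19, Apr 22, Apr 23 — lands on Tuesday, April 23, 2030.
The last day of the cure period: 28 calendar days after April 23, 2030 is May 21, 2030.
The date termination becomes effective: May 21, 2030 + 42 days = July 2, 2030.

July 2, 2030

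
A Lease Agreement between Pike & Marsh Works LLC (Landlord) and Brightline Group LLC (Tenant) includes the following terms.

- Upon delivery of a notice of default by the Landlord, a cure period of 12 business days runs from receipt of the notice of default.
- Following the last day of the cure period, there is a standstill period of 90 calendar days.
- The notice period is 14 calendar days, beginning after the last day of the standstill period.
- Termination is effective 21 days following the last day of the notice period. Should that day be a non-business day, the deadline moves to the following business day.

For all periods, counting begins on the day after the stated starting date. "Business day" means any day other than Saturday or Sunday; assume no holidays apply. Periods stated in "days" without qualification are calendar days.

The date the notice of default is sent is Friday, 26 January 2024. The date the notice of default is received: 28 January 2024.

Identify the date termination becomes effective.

The last day of the cure period: 12 business days after Sunday, 28 January 2024, skipping weekends — Jan 29, Jan 30, Jan 31, Feb 1, …, Feb 9, Feb 12, Feb 13 — lands on Tuesday, 13 February 2024.
Adding 90 calendar days to 13 February 2024 gives 13 May 2024, which is the last day of the standstill period.
The last day of the notice period: 13 May 2024 + 14 days = 27 May 2024.
The date termination becomes effective: 21 calendar days after 27 May 2024 is 17 June 2024. 17 June 2024 is a Monday, so no roll-forward applies.

17 June 2024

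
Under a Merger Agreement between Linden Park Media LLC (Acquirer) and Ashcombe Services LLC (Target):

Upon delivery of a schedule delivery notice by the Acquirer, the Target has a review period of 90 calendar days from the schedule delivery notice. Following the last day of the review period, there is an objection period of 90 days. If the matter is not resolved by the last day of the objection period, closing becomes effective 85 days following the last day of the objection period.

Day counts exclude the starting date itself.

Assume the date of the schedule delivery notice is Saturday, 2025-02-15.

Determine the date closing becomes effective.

2025-11-07

The last day of the review period: 90 calendar days after 2025-02-15 is 2025-05-16.
The last day of the objection period: 2025-05-16 + 90 days = 2025-08-14.
The date closing becomes effective: 2025-08-14 + 85 days = 2025-11-07.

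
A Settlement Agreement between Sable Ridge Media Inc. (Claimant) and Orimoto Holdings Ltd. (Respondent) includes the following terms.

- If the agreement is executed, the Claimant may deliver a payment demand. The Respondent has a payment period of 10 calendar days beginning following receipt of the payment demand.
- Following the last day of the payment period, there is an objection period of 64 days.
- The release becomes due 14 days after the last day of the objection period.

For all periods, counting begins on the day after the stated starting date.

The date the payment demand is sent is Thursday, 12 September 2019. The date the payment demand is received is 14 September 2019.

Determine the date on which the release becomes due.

11 December 2019

Adding 10 calendar days to 14 September 2019 gives 24 September 2019, which is the last day of the payment period.
Adding 64 calendar days to 24 September 2019 gives 27 November 2019, which is the last day of the objection period.
Adding 14 calendar days to 27 November 2019 gives 11 December 2019, which is the date on which the release becomes due.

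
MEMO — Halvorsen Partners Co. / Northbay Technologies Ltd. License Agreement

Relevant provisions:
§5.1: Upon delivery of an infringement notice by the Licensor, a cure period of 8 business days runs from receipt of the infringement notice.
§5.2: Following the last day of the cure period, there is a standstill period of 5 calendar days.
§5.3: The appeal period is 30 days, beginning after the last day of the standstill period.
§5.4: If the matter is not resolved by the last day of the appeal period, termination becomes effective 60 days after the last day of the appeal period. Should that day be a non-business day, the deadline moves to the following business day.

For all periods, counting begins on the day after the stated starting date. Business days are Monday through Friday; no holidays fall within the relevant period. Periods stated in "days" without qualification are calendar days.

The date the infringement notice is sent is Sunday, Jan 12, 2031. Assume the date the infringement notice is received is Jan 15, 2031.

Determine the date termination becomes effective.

May 2, 2031

The last day of the cure period: 8 business days after Wednesday, Jan 15, 2031, skipping weekends — Jan 16, Jan 17, Jan 20, Jan 21, Jan 22, Jan 23, Jan 24, Jan 27 — lands on Monday, Jan 27, 2031.
The last day of the standstill period: 5 calendar days after Jan 27, 2031 is Feb 1, 2031.
The last day of the appeal period: Feb 1, 2031 + 30 days = Mar 3, 2031.
The date termination becomes effective: 60 calendar days after Mar 3, 2031 is May 2, 2031. May 2, 2031 is a Friday, so no roll-forward applies.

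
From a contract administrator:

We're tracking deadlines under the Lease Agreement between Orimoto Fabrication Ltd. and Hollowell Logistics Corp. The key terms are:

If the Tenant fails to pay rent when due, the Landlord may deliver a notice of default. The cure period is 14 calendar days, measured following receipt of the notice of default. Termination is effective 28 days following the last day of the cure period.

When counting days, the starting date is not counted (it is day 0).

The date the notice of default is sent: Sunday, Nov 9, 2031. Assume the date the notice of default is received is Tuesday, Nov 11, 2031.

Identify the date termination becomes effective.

The last day of the cure period: 14 calendar days after Nov 11, 2031 is Nov 25, 2031.
The date termination becomes effective: Nov 25, 2031 + 28 days = Dec 23, 2031.

Dec 23, 2031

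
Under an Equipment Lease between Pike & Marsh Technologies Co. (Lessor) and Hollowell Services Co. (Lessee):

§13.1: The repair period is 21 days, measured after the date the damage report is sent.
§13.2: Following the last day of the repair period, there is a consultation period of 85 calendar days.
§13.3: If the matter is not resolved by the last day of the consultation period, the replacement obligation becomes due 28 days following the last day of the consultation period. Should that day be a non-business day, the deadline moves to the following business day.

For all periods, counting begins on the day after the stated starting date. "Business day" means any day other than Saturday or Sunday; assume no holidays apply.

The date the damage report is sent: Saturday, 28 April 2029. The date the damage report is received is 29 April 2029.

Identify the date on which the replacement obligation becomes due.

The last day of the repair period: 21 calendar days after 28 April 2029 is 19 May 2029.
Adding 85 calendar days to 19 May 2029 gives 12 August 2029, which is the last day of the consultation period.
The date on which the replacement obligation becomes due: 28 calendar days after 12 August 2029 is 9 September 2029. That falls on a Sunday, so it rolls to the next business day, Monday, 10 September 2029.

10 September 2029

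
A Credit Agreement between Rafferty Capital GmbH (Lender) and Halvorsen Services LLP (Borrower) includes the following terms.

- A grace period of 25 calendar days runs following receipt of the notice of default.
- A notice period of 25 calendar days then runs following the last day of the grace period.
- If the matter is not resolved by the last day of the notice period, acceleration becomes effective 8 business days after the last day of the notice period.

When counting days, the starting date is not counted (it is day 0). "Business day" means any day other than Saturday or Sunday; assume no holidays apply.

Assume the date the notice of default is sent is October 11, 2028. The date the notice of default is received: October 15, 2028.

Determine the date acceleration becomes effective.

The last day of the grace period: October 15, 2028 + 25 days = November 9, 2028.
Adding 25 calendar days to November 9, 2028 gives December 4, 2028, which is the last day of the notice period.
The date acceleration becomes effective: 8 business days after Monday, December 4, 2028, skipping weekends — Dec 5, Dec 6, Dec 7, Dec 8, Dec 11, Dec 12, Dec 13, Dec 14 — lands on Thursday, December 14, 2028.

December 14, 2028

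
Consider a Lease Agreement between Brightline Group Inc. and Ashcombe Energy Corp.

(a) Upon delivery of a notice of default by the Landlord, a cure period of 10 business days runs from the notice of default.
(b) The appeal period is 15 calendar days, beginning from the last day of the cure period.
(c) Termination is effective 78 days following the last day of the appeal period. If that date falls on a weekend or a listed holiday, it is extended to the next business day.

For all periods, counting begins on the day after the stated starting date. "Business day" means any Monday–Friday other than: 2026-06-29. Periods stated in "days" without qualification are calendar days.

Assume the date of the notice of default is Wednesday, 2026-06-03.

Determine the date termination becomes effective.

The last day of the cure period: 10 business days after Wednesday, 2026-06-03, skipping weekends — Jun 4, Jun 5, Jun 8, Jun 9, Jun 10, Jun 11, Jun 12, Jun 15, Jun 16, Jun 17 — lands on Wednesday, 2026-06-17.
The last day of the appeal period: 15 calendar days after 2026-06-17 is 2026-07-02.
The date termination becomes effective: 78 calendar days after 2026-07-02 is 2026-09-18. 2026-09-18 is a Friday and is not a listed holiday, so no roll-forward applies.

2026-09-18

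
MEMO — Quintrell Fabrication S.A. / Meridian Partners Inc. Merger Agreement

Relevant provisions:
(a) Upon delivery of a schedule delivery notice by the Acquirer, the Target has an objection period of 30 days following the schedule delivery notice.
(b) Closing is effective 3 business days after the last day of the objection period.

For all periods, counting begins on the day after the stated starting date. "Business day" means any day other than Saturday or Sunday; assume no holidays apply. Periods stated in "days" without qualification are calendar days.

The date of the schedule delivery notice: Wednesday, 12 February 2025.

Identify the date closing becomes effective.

The last day of the objection period: 30 calendar days after 12 February 2025 is 14 March 2025.
The date closing becomes effective: 3 business days after Friday, 14 March 2025, skipping weekends — Mar 17, Mar 18, Mar 19 — lands on Wednesday, 19 March 2025.

19 March 2025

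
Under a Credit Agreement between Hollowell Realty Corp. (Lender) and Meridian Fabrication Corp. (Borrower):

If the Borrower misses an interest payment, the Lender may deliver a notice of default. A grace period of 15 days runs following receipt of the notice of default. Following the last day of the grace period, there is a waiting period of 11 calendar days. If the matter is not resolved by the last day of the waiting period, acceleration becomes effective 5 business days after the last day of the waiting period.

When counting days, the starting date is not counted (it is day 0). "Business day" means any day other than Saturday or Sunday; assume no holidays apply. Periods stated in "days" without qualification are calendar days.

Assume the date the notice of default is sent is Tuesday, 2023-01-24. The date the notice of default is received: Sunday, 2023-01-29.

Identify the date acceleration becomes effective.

2023-03-03

The last day of the grace period: 15 calendar days after 2023-01-29 is 2023-02-13.
The last day of the waiting period: 11 calendar days after 2023-02-13 is 2023-02-24.
From Friday, 2023-02-24, 5 business days (Feb 27, Feb 28, Mar 1, Mar 2, Mar 3, skipping weekends) brings us to Friday, 2023-03-03, which is the date acceleration becomes effective.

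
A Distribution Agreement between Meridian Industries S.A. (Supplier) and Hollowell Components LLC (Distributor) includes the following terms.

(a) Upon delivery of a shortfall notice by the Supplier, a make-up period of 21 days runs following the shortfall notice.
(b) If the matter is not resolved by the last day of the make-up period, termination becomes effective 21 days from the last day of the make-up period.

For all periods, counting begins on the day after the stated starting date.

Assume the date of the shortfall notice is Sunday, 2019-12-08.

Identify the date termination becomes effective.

2020-01-19

Adding 21 calendar days to 2019-12-08 gives 2019-12-29, which is the last day of the make-up period.
Adding 21 calendar days to 2019-12-29 gives 2020-01-19, which is the date termination becomes effective.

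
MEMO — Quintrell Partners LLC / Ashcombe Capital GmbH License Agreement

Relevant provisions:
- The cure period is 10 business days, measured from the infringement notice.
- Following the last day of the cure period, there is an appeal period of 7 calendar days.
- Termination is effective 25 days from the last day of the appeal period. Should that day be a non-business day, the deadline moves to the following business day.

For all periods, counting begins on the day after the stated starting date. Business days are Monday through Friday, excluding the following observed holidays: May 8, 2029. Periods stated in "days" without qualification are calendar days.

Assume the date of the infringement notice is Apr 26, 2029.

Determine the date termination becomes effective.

From Thursday, Apr 26, 2029, 10 business days (Apr 27, Apr 30, May 1, May 2, May 3, May 4, May 7, May 9, May 10, May 11, skipping weekends and the listed holiday on May 8) brings us to Friday, May 11, 2029, which is the last day of the cure period.
The last day of the appeal period: May 11, 2029 + 7 days = May 18, 2029.
Adding 25 calendar days to May 18, 2029 gives Jun 12, 2029, which is the date termination becomes effective. Jun 12, 2029 is a Tuesday and is not a listed holiday, so no roll-forward applies.

Jun 12, 2029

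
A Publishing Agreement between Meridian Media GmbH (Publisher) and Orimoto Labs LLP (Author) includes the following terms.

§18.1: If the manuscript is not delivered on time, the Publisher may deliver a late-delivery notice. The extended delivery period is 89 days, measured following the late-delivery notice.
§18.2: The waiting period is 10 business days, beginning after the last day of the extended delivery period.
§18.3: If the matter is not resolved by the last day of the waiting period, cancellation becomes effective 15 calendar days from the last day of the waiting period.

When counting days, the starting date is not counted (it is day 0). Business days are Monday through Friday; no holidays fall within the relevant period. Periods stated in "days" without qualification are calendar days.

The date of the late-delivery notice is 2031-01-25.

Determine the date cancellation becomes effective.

Adding 89 calendar days to 2031-01-25 gives 2031-04-24, which is the last day of the extended delivery period.
From Thursday, 2031-04-24, 10 business days (Apr 25, Apr 28, Apr 29, Apr 30, May 1, May 2, May 5, May 6, May 7, May 8, skipping weekends) brings us to Thursday, 2031-05-08, which is the last day of the waiting period.
The date cancellation becomes effective: 15 calendar days after 2031-05-08 is 2031-05-23.

2031-05-23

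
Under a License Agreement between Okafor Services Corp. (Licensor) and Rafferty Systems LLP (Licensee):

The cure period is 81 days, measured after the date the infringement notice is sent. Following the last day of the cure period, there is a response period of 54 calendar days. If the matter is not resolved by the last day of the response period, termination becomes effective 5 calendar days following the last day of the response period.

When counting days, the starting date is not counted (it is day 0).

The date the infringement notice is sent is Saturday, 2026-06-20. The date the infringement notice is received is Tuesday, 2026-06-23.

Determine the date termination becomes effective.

2026-11-07

The last day of the cure period: 2026-06-20 + 81 days = 2026-09-09.
The last day of the response period: 2026-09-09 + 54 days = 2026-11-02.
Adding 5 calendar days to 2026-11-02 gives 2026-11-07, which is the date termination becomes effective.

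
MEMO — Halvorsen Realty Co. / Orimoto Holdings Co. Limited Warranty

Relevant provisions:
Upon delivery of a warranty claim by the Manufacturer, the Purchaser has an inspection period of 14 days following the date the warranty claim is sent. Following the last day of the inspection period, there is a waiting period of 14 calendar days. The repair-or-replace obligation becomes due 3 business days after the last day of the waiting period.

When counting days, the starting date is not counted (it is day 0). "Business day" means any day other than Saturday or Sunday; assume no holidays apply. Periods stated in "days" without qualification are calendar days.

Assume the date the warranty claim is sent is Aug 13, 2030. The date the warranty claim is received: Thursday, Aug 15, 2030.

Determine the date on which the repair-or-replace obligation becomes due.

The last day of the inspection period: Aug 13, 2030 + 14 days = Aug 27, 2030.
Adding 14 calendar days to Aug 27, 2030 gives Sep 10, 2030, which is the last day of the waiting period.
The date on which the repair-or-replace obligation becomes due: 3 business days after Tuesday, Sep 10, 2030, skipping weekends — Sep 11, Sep 12, Sep 13 — lands on Friday, Sep 13, 2030.

Sep 13, 2030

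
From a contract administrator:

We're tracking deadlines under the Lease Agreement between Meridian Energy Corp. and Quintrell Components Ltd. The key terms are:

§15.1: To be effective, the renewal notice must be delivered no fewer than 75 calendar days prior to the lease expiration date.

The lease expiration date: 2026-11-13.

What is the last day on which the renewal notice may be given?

Counting back 75 calendar days from 2026-11-13 gives 2026-08-30.

2026-08-30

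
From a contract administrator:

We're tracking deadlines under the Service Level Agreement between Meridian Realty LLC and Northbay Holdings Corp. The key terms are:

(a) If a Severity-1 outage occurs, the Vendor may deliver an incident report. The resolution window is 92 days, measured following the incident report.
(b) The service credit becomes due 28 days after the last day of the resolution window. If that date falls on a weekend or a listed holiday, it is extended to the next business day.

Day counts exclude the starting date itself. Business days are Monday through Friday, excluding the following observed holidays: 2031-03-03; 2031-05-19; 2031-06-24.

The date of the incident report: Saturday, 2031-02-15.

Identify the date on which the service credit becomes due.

2031-06-16

The last day of the resolution window: 2031-02-15 + 92 days = 2031-05-18.
The date on which the service credit becomes due: 28 calendar days after 2031-05-18 is 2031-06-15. That falls on a Sunday, so it rolls to the next business day, Monday, 2031-06-16.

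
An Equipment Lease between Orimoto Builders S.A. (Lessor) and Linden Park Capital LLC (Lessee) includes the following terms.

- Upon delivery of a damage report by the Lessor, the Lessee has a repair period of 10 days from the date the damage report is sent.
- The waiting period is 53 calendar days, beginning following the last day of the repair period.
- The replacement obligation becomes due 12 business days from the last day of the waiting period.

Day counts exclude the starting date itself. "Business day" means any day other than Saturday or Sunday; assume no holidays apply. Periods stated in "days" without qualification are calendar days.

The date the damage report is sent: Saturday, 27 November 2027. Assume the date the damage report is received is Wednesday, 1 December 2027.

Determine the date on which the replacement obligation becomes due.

15 February 2028

The last day of the repair period: 10 calendar days after 27 November 2027 is 7 December 2027.
Adding 53 calendar days to 7 December 2027 gives 29 January 2028, which is the last day of the waiting period.
The date on which the replacement obligation becomes due: counting 12 business days from Saturday, 29 January 2028 (Jan 31, Feb 1, Feb 2, Feb 3, …, Feb 11, Feb 14, Feb 15, skipping weekends) reaches Tuesday, 15 February 2028.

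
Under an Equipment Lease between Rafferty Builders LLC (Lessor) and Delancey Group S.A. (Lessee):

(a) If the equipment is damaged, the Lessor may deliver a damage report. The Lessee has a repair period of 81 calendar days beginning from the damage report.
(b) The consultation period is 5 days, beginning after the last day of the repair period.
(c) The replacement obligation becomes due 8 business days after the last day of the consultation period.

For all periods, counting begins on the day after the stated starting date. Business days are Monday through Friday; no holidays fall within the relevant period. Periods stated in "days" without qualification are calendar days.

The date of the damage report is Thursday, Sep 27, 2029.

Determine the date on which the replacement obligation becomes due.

Jan 2, 2030

The last day of the repair period: Sep 27, 2029 + 81 days = Dec 17, 2029.
The last day of the consultation period: Dec 17, 2029 + 5 days = Dec 22, 2029.
The date on which the replacement obligation becomes due: 8 business days after Saturday, Dec 22, 2029, skipping weekends — Dec 24, Dec 25, Dec 26, Dec 27, Dec 28, Dec 31, Jan 1, Jan 2 — lands on Wednesday, Jan 2, 2030.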